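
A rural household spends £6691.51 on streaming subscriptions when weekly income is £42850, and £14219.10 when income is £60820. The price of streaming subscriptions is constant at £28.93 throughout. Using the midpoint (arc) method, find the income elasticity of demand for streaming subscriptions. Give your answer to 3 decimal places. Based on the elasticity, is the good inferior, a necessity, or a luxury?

With a constant price, Q₁ = 6691.51/28.93 = 231.300 and Q₂ = 14219.10/28.93 = 491.500 (equivalently, work directly with expenditure since P cancels).
Midpoint %ΔQ = (14219.10 − 6691.51)/10455.31 = 0.71998; midpoint %ΔI = (60820 − 42850)/51835 = 0.34668.
η = 0.71998 / 0.34668 = 2.077.
η > 1 ⇒ luxury.

2.077 (luxury)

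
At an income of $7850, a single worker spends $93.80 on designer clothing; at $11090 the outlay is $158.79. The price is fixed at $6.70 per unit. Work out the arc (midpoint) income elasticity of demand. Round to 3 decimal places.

1.504

With a constant price, Q₁ = 93.80/6.70 = 14.000 and Q₂ = 158.79/6.70 = 23.700 (equivalently, work directly with expenditure since P cancels).
Midpoint %ΔQ = (158.79 − 93.80)/126.29 = 0.51459; midpoint %ΔI = (11090 − 7850)/9470 = 0.34213.
η = 0.51459 / 0.34213 = 1.504.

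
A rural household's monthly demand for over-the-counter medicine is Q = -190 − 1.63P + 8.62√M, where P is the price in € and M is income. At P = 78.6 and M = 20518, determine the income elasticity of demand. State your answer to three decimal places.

0.674

At P = 78.6, M = 20518: Q = 916.620.
Holding P constant, ∂Q/∂M = 8.62/(2√M) = 0.0300891.
η_M = (∂Q/∂M)·(M/Q) = 0.0300891 × (20518/916.620) = 0.674.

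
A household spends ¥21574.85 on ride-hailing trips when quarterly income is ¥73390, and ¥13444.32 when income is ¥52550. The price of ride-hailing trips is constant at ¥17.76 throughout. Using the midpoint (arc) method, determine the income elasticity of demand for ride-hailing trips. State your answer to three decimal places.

With a constant price, Q₁ = 21574.85/17.76 = 1214.800 and Q₂ = 13444.32/17.76 = 757.000 (equivalently, work directly with expenditure since P cancels).
Midpoint %ΔQ = (13444.32 − 21574.85)/17509.59 = -0.46435; midpoint %ΔI = (52550 − 73390)/62970 = -0.33095.
η = -0.46435 / -0.33095 = 1.403.

1.403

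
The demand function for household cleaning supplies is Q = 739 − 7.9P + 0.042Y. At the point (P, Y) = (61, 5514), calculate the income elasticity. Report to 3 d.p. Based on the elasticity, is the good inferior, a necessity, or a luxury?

0.474 (necessity)

At P = 61, Y = 5514: Q = 488.688.
Holding P constant, ∂Q/∂Y = 0.042.
η_Y = (∂Q/∂Y)·(Y/Q) = 0.042 × (5514/488.688) = 0.474.
Since 0 < η < 1, this is a necessity.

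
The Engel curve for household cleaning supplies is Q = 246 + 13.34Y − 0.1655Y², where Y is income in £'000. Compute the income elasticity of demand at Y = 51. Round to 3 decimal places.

At Y = 51: Q = 495.8745.
dQ/dY = 13.34 − 0.331Y = -3.54100.
η = (dQ/dY)·(Y/Q) = -3.54100 × (51/495.8745) = -0.364.

-0.364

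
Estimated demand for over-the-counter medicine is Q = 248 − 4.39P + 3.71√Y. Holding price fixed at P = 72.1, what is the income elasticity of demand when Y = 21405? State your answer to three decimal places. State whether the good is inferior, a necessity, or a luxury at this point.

0.572 (necessity)

At P = 72.1, Y = 21405: Q = 474.271.
Holding P constant, ∂Q/∂Y = 3.71/(2√Y) = 0.012679.
η_Y = (∂Q/∂Y)·(Y/Q) = 0.012679 × (21405/474.271) = 0.572.
Since 0 < η < 1, this is a necessity.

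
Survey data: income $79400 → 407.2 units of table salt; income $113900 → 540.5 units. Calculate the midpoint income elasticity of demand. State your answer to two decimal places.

0.79

ΔQ = 540.5 − 407.2 = 133.3; midpoint Q̄ = (407.2 + 540.5)/2 = 473.85.
ΔI = 113900 − 79400 = 34500; midpoint Ī = (79400 + 113900)/2 = 96650.
η = (ΔQ/Q̄) ÷ (ΔI/Ī) = (133.3/473.85) ÷ (34500/96650) = 0.79.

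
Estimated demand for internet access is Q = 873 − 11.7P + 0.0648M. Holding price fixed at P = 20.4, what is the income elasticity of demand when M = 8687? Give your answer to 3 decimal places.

0.470

At P = 20.4, M = 8687: Q = 1197.238.
Holding P constant, ∂Q/∂M = 0.0648.
η_M = (∂Q/∂M)·(M/Q) = 0.0648 × (8687/1197.238) = 0.470.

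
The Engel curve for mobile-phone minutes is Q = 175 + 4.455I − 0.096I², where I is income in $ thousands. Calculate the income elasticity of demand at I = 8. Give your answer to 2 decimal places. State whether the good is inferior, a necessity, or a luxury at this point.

At I = 8: Q = 204.4960.
dQ/dI = 4.455 − 0.192I = 2.91900.
η = (dQ/dI)·(I/Q) = 2.91900 × (8/204.4960) = 0.11.
0 < η < 1 ⇒ necessity.

0.11 (necessity)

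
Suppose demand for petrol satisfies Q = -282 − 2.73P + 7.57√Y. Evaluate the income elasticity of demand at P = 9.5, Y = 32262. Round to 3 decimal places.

At P = 9.5, Y = 32262: Q = 1051.760.
Holding P constant, ∂Q/∂Y = 7.57/(2√Y) = 0.0210727.
η_Y = (∂Q/∂Y)·(Y/Q) = 0.0210727 × (32262/1051.760) = 0.646.

0.646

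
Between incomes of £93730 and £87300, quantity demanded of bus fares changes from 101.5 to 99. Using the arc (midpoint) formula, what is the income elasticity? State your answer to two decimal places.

ΔQ = 99 − 101.5 = -2.5; midpoint Q̄ = (101.5 + 99)/2 = 100.25.
ΔI = 87300 − 93730 = -6430; midpoint Ī = (93730 + 87300)/2 = 90515.
η = (ΔQ/Q̄) ÷ (ΔI/Ī) = (-2.5/100.25) ÷ (-6430/90515) = 0.35.

0.35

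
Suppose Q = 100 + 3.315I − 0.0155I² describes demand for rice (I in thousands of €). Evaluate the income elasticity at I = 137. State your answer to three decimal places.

-0.485

At I = 137: Q = 263.2355.
dQ/dI = 3.315 − 0.031I = -0.93200.
η = (dQ/dI)·(I/Q) = -0.93200 × (137/263.2355) = -0.485.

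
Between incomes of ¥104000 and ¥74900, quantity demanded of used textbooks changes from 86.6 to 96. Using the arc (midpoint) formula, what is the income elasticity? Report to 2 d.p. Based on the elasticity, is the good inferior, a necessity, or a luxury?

ΔQ = 96 − 86.6 = 9.4; midpoint Q̄ = (86.6 + 96)/2 = 91.3.
ΔI = 74900 − 104000 = -29100; midpoint Ī = (104000 + 74900)/2 = 89450.
η = (ΔQ/Q̄) ÷ (ΔI/Ī) = (9.4/91.3) ÷ (-29100/89450) = -0.32.
η < 0 ⇒ inferior good.

-0.32 (inferior good)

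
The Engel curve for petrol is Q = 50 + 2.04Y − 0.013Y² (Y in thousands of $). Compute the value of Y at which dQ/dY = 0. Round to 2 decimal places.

78.46

dQ/dY = 2.04 − 0.026Y.
The good is inferior where dQ/dY < 0. Setting dQ/dY = 0 gives Y = 2.04 / 0.026 = 78.46.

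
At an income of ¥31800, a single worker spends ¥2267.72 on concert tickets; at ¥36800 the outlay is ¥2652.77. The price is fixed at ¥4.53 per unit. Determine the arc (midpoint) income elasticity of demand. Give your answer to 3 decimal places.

With a constant price, Q₁ = 2267.72/4.53 = 500.600 and Q₂ = 2652.77/4.53 = 585.600 (equivalently, work directly with expenditure since P cancels).
Midpoint %ΔQ = (2652.77 − 2267.72)/2460.25 = 0.15651; midpoint %ΔI = (36800 − 31800)/34300 = 0.14577.
η = 0.15651 / 0.14577 = 1.074.

1.074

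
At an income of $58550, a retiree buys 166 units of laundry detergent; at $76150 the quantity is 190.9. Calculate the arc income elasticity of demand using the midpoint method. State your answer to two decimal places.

ΔQ = 190.9 − 166 = 24.9; midpoint Q̄ = (166 + 190.9)/2 = 178.45.
ΔI = 76150 − 58550 = 17600; midpoint Ī = (58550 + 76150)/2 = 67350.
η = (ΔQ/Q̄) ÷ (ΔI/Ī) = (24.9/178.45) ÷ (17600/67350) = 0.53.

0.53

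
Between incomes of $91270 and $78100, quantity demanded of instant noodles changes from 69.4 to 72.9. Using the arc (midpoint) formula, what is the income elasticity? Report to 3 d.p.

-0.316

ΔQ = 72.9 − 69.4 = 3.5; midpoint Q̄ = (69.4 + 72.9)/2 = 71.15.
ΔI = 78100 − 91270 = -13170; midpoint Ī = (91270 + 78100)/2 = 84685.
η = (ΔQ/Q̄) ÷ (ΔI/Ī) = (3.5/71.15) ÷ (-13170/84685) = -0.316.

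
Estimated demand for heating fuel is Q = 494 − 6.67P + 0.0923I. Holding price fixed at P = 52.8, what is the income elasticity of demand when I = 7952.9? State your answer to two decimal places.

0.84

At P = 52.8, I = 7952.9: Q = 875.877.
Holding P constant, ∂Q/∂I = 0.0923.
η_I = (∂Q/∂I)·(I/Q) = 0.0923 × (7952.9/875.877) = 0.84.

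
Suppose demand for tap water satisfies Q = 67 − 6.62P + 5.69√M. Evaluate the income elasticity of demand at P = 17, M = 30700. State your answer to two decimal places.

0.52

At P = 17, M = 30700: Q = 951.429.
Holding P constant, ∂Q/∂M = 5.69/(2√M) = 0.0162373.
η_M = (∂Q/∂M)·(M/Q) = 0.0162373 × (30700/951.429) = 0.52.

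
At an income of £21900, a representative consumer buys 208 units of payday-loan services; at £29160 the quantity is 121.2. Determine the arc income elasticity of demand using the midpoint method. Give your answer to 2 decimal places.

-1.85

ΔQ = 121.2 − 208 = -86.8; midpoint Q̄ = (208 + 121.2)/2 = 164.6.
ΔI = 29160 − 21900 = 7260; midpoint Ī = (21900 + 29160)/2 = 25530.
η = (ΔQ/Q̄) ÷ (ΔI/Ī) = (-86.8/164.6) ÷ (7260/25530) = -1.85.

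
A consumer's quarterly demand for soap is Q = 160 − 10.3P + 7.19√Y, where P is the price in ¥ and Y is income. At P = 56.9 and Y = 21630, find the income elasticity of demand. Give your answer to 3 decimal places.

0.837

At P = 56.9, Y = 21630: Q = 631.373.
Holding P constant, ∂Q/∂Y = 7.19/(2√Y) = 0.0244439.
η_Y = (∂Q/∂Y)·(Y/Q) = 0.0244439 × (21630/631.373) = 0.837.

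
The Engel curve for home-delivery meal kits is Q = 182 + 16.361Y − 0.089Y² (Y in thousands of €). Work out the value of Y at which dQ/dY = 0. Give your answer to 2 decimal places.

dQ/dY = 16.361 − 0.178Y.
The good is inferior where dQ/dY < 0. Setting dQ/dY = 0 gives Y = 16.361 / 0.178 = 91.92.

91.92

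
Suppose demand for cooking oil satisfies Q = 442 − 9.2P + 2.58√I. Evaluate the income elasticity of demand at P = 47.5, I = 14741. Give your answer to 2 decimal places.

At P = 47.5, I = 14741: Q = 318.244.
Holding P constant, ∂Q/∂I = 2.58/(2√I) = 0.0106249.
η_I = (∂Q/∂I)·(I/Q) = 0.0106249 × (14741/318.244) = 0.49.

0.49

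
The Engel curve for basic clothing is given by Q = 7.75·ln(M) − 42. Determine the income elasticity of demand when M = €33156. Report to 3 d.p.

0.200

At M = 33156: Q = 38.670.
dQ/dM = 7.75/M = 0.000233744 at this income.
η = (dQ/dM)·(M/Q) = 0.000233744 × (33156/38.670) = 0.200.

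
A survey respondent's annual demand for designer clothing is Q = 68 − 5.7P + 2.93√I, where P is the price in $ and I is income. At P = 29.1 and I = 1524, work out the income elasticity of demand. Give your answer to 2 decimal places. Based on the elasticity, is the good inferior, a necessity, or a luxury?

At P = 29.1, I = 1524: Q = 16.513.
Holding P constant, ∂Q/∂I = 2.93/(2√I) = 0.0375271.
η_I = (∂Q/∂I)·(I/Q) = 0.0375271 × (1524/16.513) = 3.46.
Since η > 1, this is a luxury.

3.46 (luxury)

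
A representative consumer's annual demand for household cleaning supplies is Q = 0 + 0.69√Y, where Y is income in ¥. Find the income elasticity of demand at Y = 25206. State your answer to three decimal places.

0.500

At Y = 25206: Q = 109.547.
dQ/dY = 0.69/(2√Y) = 0.00217304 at this income.
η = (dQ/dY)·(Y/Q) = 0.00217304 × (25206/109.547) = 0.500.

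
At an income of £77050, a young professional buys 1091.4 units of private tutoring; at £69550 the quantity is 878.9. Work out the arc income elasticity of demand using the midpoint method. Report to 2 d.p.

2.11

ΔQ = 878.9 − 1091.4 = -212.5; midpoint Q̄ = (1091.4 + 878.9)/2 = 985.15.
ΔI = 69550 − 77050 = -7500; midpoint Ī = (77050 + 69550)/2 = 73300.
η = (ΔQ/Q̄) ÷ (ΔI/Ī) = (-212.5/985.15) ÷ (-7500/73300) = 2.11.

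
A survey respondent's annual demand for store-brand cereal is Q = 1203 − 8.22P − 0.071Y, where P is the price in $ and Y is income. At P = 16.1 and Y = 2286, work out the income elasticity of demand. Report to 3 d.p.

-0.179

At P = 16.1, Y = 2286: Q = 908.352.
Holding P constant, ∂Q/∂Y = −0.071.
η_Y = (∂Q/∂Y)·(Y/Q) = -0.071 × (2286/908.352) = -0.179.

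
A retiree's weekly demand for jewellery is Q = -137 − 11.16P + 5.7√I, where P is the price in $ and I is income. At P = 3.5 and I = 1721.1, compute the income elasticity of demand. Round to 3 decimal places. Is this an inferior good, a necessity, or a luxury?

1.957 (luxury)

At P = 3.5, I = 1721.1: Q = 60.411.
Holding P constant, ∂Q/∂I = 5.7/(2√I) = 0.0686976.
η_I = (∂Q/∂I)·(I/Q) = 0.0686976 × (1721.1/60.411) = 1.957.
Since η > 1, this is a luxury.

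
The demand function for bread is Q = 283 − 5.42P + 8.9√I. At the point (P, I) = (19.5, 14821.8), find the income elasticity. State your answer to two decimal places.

At P = 19.5, I = 14821.8: Q = 1260.839.
Holding P constant, ∂Q/∂I = 8.9/(2√I) = 0.0365519.
η_I = (∂Q/∂I)·(I/Q) = 0.0365519 × (14821.8/1260.839) = 0.43.

0.43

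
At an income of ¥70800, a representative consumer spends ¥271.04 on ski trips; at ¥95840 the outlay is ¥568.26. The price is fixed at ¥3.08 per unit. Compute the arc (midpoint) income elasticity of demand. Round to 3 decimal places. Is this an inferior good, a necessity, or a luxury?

With a constant price, Q₁ = 271.04/3.08 = 88.000 and Q₂ = 568.26/3.08 = 184.500 (equivalently, work directly with expenditure since P cancels).
Midpoint %ΔQ = (568.26 − 271.04)/419.65 = 0.70826; midpoint %ΔI = (95840 − 70800)/83320 = 0.30053.
η = 0.70826 / 0.30053 = 2.357.
η > 1 ⇒ luxury.

2.357 (luxury)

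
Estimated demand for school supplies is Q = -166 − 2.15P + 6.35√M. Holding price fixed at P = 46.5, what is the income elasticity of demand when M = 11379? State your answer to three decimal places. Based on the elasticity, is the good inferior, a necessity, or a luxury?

At P = 46.5, M = 11379: Q = 411.395.
Holding P constant, ∂Q/∂M = 6.35/(2√M) = 0.029764.
η_M = (∂Q/∂M)·(M/Q) = 0.029764 × (11379/411.395) = 0.823.
Since 0 < η < 1, this is a necessity.

0.823 (necessity)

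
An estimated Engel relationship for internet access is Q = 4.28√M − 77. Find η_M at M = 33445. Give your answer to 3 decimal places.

0.555

At M = 33445: Q = 705.725.
dQ/dM = 4.28/(2√M) = 0.0117017 at this income.
η = (dQ/dM)·(M/Q) = 0.0117017 × (33445/705.725) = 0.555.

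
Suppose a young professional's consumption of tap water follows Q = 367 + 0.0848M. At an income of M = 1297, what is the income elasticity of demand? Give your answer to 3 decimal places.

0.231

At M = 1297: Q = 476.986.
dQ/dM = 0.0848.
η = (dQ/dM)·(M/Q) = 0.0848 × (1297/476.986) = 0.231.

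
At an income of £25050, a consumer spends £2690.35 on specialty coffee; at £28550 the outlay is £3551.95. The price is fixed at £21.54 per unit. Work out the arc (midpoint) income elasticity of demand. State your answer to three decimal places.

With a constant price, Q₁ = 2690.35/21.54 = 124.900 and Q₂ = 3551.95/21.54 = 164.900 (equivalently, work directly with expenditure since P cancels).
Midpoint %ΔQ = (3551.95 − 2690.35)/3121.15 = 0.27605; midpoint %ΔI = (28550 − 25050)/26800 = 0.13060.
η = 0.27605 / 0.13060 = 2.114.

2.114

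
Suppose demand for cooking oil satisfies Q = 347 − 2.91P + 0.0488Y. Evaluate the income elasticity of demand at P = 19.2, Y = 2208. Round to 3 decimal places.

0.270

At P = 19.2, Y = 2208: Q = 398.878.
Holding P constant, ∂Q/∂Y = 0.0488.
η_Y = (∂Q/∂Y)·(Y/Q) = 0.0488 × (2208/398.878) = 0.270.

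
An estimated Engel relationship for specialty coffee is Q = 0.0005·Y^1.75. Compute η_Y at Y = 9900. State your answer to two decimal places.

For Q = A·Y^β the income elasticity is constant and equal to β.
Here β = 1.75, so η = 1.75.

1.75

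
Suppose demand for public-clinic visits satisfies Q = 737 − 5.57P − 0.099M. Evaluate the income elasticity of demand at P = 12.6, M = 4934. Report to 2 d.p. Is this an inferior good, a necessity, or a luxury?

At P = 12.6, M = 4934: Q = 178.352.
Holding P constant, ∂Q/∂M = −0.099.
η_M = (∂Q/∂M)·(M/Q) = -0.099 × (4934/178.352) = -2.74.
Since η < 0, this is an inferior good.

-2.74 (inferior good)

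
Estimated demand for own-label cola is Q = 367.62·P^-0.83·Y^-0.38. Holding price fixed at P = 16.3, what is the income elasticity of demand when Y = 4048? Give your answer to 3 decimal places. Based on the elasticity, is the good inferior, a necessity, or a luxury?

For a multiplicative demand Q = A·P^α·Y^β, the income elasticity is β everywhere.
Here β = -0.38, so η = -0.380.
Since η < 0, this is an inferior good.

-0.380 (inferior good)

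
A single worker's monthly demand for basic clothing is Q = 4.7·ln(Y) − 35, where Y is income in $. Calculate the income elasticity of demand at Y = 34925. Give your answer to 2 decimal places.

0.33

At Y = 34925: Q = 14.167.
dQ/dY = 4.7/Y = 0.000134574 at this income.
η = (dQ/dY)·(Y/Q) = 0.000134574 × (34925/14.167) = 0.33.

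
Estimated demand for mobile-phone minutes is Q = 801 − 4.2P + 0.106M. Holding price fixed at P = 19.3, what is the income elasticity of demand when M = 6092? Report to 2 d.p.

0.47

At P = 19.3, M = 6092: Q = 1365.692.
Holding P constant, ∂Q/∂M = 0.106.
η_M = (∂Q/∂M)·(M/Q) = 0.106 × (6092/1365.692) = 0.47.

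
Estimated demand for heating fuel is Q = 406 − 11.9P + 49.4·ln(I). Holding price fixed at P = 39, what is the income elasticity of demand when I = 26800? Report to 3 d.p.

0.111

At P = 39, I = 26800: Q = 445.590.
Holding P constant, ∂Q/∂I = 49.4/I = 0.00184328.
η_I = (∂Q/∂I)·(I/Q) = 0.00184328 × (26800/445.590) = 0.111.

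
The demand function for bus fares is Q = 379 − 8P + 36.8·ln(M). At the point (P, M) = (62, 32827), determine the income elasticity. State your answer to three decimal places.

0.139

At P = 62, M = 32827: Q = 265.683.
Holding P constant, ∂Q/∂M = 36.8/M = 0.00112103.
η_M = (∂Q/∂M)·(M/Q) = 0.00112103 × (32827/265.683) = 0.139.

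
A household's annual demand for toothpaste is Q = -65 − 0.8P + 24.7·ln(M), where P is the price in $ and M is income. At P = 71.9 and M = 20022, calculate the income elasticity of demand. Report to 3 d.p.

0.202

At P = 71.9, M = 20022: Q = 122.123.
Holding P constant, ∂Q/∂M = 24.7/M = 0.00123364.
η_M = (∂Q/∂M)·(M/Q) = 0.00123364 × (20022/122.123) = 0.202.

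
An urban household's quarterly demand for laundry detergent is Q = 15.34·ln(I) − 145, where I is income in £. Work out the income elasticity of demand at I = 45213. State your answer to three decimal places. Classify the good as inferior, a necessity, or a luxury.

At I = 45213: Q = 19.432.
dQ/dI = 15.34/I = 0.000339283 at this income.
η = (dQ/dI)·(I/Q) = 0.000339283 × (45213/19.432) = 0.789.
Since 0 < η < 1, the good is a necessity.

0.789 (necessity)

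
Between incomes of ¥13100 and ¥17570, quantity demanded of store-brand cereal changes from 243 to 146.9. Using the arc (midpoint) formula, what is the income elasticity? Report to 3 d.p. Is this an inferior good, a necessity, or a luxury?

ΔQ = 146.9 − 243 = -96.1; midpoint Q̄ = (243 + 146.9)/2 = 194.95.
ΔI = 17570 − 13100 = 4470; midpoint Ī = (13100 + 17570)/2 = 15335.
η = (ΔQ/Q̄) ÷ (ΔI/Ī) = (-96.1/194.95) ÷ (4470/15335) = -1.691.
η < 0 ⇒ inferior good.

-1.691 (inferior good)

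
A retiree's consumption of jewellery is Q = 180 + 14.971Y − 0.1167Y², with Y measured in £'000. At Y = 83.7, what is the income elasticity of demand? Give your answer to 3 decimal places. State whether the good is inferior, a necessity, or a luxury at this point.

At Y = 83.7: Q = 615.5087.
dQ/dY = 14.971 − 0.2334Y = -4.56458.
η = (dQ/dY)·(Y/Q) = -4.56458 × (83.7/615.5087) = -0.621.
η < 0 ⇒ inferior good.

-0.621 (inferior good)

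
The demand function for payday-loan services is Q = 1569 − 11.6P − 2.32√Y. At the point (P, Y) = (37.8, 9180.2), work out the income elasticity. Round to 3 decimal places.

-0.122

At P = 37.8, Y = 9180.2: Q = 908.233.
Holding P constant, ∂Q/∂Y = -2.32/(2√Y) = -0.0121069.
η_Y = (∂Q/∂Y)·(Y/Q) = -0.0121069 × (9180.2/908.233) = -0.122.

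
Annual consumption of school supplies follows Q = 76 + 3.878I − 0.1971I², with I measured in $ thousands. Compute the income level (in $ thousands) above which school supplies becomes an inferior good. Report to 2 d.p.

dQ/dI = 3.878 − 0.3942I.
The good is inferior where dQ/dI < 0. Setting dQ/dI = 0 gives I = 3.878 / 0.3942 = 9.84.

9.84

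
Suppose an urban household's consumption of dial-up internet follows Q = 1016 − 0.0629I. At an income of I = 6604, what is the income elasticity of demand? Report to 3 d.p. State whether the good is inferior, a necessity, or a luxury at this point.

At I = 6604: Q = 600.608.
dQ/dI = −0.0629.
η = (dQ/dI)·(I/Q) = -0.0629 × (6604/600.608) = -0.692.
Since η < 0, the good is an inferior good.

-0.692 (inferior good)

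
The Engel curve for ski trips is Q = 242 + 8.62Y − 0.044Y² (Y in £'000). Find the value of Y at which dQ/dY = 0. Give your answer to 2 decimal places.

dQ/dY = 8.62 − 0.088Y.
The good is inferior where dQ/dY < 0. Setting dQ/dY = 0 gives Y = 8.62 / 0.088 = 97.95.

97.95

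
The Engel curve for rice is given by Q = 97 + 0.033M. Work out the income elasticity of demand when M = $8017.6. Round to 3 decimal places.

0.732

At M = 8017.6: Q = 361.581.
dQ/dM = 0.033.
η = (dQ/dM)·(M/Q) = 0.033 × (8017.6/361.581) = 0.732.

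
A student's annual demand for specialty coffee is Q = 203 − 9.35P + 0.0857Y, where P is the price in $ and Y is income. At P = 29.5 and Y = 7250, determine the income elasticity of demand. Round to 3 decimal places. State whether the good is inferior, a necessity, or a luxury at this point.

At P = 29.5, Y = 7250: Q = 548.500.
Holding P constant, ∂Q/∂Y = 0.0857.
η_Y = (∂Q/∂Y)·(Y/Q) = 0.0857 × (7250/548.500) = 1.133.
Since η > 1, this is a luxury.

1.133 (luxury)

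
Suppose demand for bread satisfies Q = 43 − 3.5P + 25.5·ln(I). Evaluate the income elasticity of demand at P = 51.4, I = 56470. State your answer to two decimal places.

0.18

At P = 51.4, I = 56470: Q = 142.107.
Holding P constant, ∂Q/∂I = 25.5/I = 0.000451567.
η_I = (∂Q/∂I)·(I/Q) = 0.000451567 × (56470/142.107) = 0.18.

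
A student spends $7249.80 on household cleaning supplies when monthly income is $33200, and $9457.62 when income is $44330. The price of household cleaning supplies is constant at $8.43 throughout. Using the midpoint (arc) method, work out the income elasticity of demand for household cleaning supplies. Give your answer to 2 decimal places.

With a constant price, Q₁ = 7249.80/8.43 = 860.000 and Q₂ = 9457.62/8.43 = 1121.900 (equivalently, work directly with expenditure since P cancels).
Midpoint %ΔQ = (9457.62 − 7249.80)/8353.71 = 0.26429; midpoint %ΔI = (44330 − 33200)/38765 = 0.28711.
η = 0.26429 / 0.28711 = 0.92.

0.92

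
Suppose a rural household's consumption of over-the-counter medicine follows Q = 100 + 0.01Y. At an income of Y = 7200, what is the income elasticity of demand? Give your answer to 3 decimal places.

0.419

At Y = 7200: Q = 172.000.
dQ/dY = 0.01.
η = (dQ/dY)·(Y/Q) = 0.01 × (7200/172.000) = 0.419.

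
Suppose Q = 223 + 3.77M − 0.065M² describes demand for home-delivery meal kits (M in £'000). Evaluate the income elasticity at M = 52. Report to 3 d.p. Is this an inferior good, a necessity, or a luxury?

-0.639 (inferior good)

At M = 52: Q = 243.2800.
dQ/dM = 3.77 − 0.13M = -2.99000.
η = (dQ/dM)·(M/Q) = -2.99000 × (52/243.2800) = -0.639.
η < 0 ⇒ inferior good.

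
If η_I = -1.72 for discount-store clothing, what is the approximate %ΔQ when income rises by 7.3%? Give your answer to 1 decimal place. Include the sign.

%ΔQ ≈ η × %ΔI = -1.72 × 7.3% = -12.6%.

-12.6%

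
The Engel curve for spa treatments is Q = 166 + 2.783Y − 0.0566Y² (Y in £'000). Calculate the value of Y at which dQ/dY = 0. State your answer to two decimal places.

24.58

dQ/dY = 2.783 − 0.1132Y.
The good is inferior where dQ/dY < 0. Setting dQ/dY = 0 gives Y = 2.783 / 0.1132 = 24.58.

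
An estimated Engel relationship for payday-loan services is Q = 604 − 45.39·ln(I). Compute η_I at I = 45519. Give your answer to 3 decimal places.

-0.387

At I = 45519: Q = 117.152.
dQ/dI = -45.39/I = -0.000997166 at this income.
η = (dQ/dI)·(I/Q) = -0.000997166 × (45519/117.152) = -0.387.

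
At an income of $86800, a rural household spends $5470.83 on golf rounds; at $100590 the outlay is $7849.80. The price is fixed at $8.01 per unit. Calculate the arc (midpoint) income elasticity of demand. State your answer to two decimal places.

2.43

With a constant price, Q₁ = 5470.83/8.01 = 683.000 and Q₂ = 7849.80/8.01 = 980.000 (equivalently, work directly with expenditure since P cancels).
Midpoint %ΔQ = (7849.80 − 5470.83)/6660.32 = 0.35719; midpoint %ΔI = (100590 − 86800)/93695 = 0.14718.
η = 0.35719 / 0.14718 = 2.43.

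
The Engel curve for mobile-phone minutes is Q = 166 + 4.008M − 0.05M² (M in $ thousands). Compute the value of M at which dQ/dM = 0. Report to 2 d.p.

40.08

dQ/dM = 4.008 − 0.1M.
The good is inferior where dQ/dM < 0. Setting dQ/dM = 0 gives M = 4.008 / 0.1 = 40.08.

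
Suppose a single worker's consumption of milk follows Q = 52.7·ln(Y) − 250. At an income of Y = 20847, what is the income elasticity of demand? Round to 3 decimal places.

At Y = 20847: Q = 274.100.
dQ/dY = 52.7/Y = 0.00252794 at this income.
η = (dQ/dY)·(Y/Q) = 0.00252794 × (20847/274.100) = 0.192.

0.192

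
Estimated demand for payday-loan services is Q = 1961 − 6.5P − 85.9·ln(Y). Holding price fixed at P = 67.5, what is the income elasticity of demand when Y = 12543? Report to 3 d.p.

-0.121

At P = 67.5, Y = 12543: Q = 711.619.
Holding P constant, ∂Q/∂Y = -85.9/Y = -0.00684844.
η_Y = (∂Q/∂Y)·(Y/Q) = -0.00684844 × (12543/711.619) = -0.121.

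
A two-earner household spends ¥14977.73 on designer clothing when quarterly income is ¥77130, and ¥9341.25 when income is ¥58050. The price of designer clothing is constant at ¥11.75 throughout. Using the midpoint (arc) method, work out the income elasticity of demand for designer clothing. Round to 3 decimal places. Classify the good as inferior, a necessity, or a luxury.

1.642 (luxury)

With a constant price, Q₁ = 14977.73/11.75 = 1274.700 and Q₂ = 9341.25/11.75 = 795.000 (equivalently, work directly with expenditure since P cancels).
Midpoint %ΔQ = (9341.25 − 14977.73)/12159.49 = -0.46355; midpoint %ΔI = (58050 − 77130)/67590 = -0.28229.
η = -0.46355 / -0.28229 = 1.642.
η > 1 ⇒ luxury.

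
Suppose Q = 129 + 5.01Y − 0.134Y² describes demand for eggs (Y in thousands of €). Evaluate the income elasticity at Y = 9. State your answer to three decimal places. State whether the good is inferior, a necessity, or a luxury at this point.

0.143 (necessity)

At Y = 9: Q = 163.2360.
dQ/dY = 5.01 − 0.268Y = 2.59800.
η = (dQ/dY)·(Y/Q) = 2.59800 × (9/163.2360) = 0.143.
0 < η < 1 ⇒ necessity.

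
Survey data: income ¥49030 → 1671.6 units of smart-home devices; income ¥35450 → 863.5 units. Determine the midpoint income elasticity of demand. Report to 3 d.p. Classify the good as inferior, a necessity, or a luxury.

1.983 (luxury)

ΔQ = 863.5 − 1671.6 = -808.1; midpoint Q̄ = (1671.6 + 863.5)/2 = 1267.55.
ΔI = 35450 − 49030 = -13580; midpoint Ī = (49030 + 35450)/2 = 42240.
η = (ΔQ/Q̄) ÷ (ΔI/Ī) = (-808.1/1267.55) ÷ (-13580/42240) = 1.983.
η > 1 ⇒ luxury.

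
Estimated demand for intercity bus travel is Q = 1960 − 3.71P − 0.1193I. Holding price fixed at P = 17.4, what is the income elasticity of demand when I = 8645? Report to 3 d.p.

At P = 17.4, I = 8645: Q = 864.097.
Holding P constant, ∂Q/∂I = −0.1193.
η_I = (∂Q/∂I)·(I/Q) = -0.1193 × (8645/864.097) = -1.194.

-1.194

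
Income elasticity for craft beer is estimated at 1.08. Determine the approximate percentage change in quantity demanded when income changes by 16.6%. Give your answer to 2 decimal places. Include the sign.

%ΔQ ≈ η × %ΔI = 1.08 × 16.6% = 17.93%.

17.93%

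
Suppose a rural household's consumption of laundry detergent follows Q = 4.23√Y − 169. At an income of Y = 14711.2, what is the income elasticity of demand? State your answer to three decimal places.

0.746

At Y = 14711.2: Q = 344.056.
dQ/dY = 4.23/(2√Y) = 0.0174376 at this income.
η = (dQ/dY)·(Y/Q) = 0.0174376 × (14711.2/344.056) = 0.746.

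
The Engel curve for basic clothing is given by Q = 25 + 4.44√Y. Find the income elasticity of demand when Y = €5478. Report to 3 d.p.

At Y = 5478: Q = 353.620.
dQ/dY = 4.44/(2√Y) = 0.0299945 at this income.
η = (dQ/dY)·(Y/Q) = 0.0299945 × (5478/353.620) = 0.465.

0.465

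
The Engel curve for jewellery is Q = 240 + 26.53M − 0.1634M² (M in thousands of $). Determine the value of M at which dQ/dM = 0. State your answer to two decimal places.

dQ/dM = 26.53 − 0.3268M.
The good is inferior where dQ/dM < 0. Setting dQ/dM = 0 gives M = 26.53 / 0.3268 = 81.18.

81.18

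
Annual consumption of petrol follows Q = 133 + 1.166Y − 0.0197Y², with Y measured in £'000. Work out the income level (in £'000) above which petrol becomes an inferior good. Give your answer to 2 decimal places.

dQ/dY = 1.166 − 0.0394Y.
The good is inferior where dQ/dY < 0. Setting dQ/dY = 0 gives Y = 1.166 / 0.0394 = 29.59.

29.59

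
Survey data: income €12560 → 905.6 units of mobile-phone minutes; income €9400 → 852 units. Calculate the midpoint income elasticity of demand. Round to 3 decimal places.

0.212

ΔQ = 852 − 905.6 = -53.6; midpoint Q̄ = (905.6 + 852)/2 = 878.8.
ΔI = 9400 − 12560 = -3160; midpoint Ī = (12560 + 9400)/2 = 10980.
η = (ΔQ/Q̄) ÷ (ΔI/Ī) = (-53.6/878.8) ÷ (-3160/10980) = 0.212.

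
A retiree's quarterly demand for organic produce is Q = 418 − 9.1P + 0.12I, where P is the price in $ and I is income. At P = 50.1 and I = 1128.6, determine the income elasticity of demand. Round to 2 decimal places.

At P = 50.1, I = 1128.6: Q = 97.522.
Holding P constant, ∂Q/∂I = 0.12.
η_I = (∂Q/∂I)·(I/Q) = 0.12 × (1128.6/97.522) = 1.39.

1.39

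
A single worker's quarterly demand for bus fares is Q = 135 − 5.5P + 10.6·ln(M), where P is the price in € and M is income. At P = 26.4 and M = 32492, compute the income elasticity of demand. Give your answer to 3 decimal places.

At P = 26.4, M = 32492: Q = 99.921.
Holding P constant, ∂Q/∂M = 10.6/M = 0.000326234.
η_M = (∂Q/∂M)·(M/Q) = 0.000326234 × (32492/99.921) = 0.106.

0.106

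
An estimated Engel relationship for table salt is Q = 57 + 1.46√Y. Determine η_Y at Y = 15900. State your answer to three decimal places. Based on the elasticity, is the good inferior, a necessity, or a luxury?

0.382 (necessity)

At Y = 15900: Q = 241.099.
dQ/dY = 1.46/(2√Y) = 0.00578928 at this income.
η = (dQ/dY)·(Y/Q) = 0.00578928 × (15900/241.099) = 0.382.
Since 0 < η < 1, the good is a necessity.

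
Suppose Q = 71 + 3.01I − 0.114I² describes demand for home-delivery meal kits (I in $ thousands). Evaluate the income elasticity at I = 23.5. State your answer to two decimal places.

-0.70

At I = 23.5: Q = 78.7785.
dQ/dI = 3.01 − 0.228I = -2.34800.
η = (dQ/dI)·(I/Q) = -2.34800 × (23.5/78.7785) = -0.70.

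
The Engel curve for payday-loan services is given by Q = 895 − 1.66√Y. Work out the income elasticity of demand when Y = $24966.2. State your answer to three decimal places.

-0.207

At Y = 24966.2: Q = 632.708.
dQ/dY = -1.66/(2√Y) = -0.00525293 at this income.
η = (dQ/dY)·(Y/Q) = -0.00525293 × (24966.2/632.708) = -0.207.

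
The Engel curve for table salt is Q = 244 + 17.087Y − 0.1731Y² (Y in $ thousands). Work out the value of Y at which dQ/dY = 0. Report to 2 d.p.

49.36

dQ/dY = 17.087 − 0.3462Y.
The good is inferior where dQ/dY < 0. Setting dQ/dY = 0 gives Y = 17.087 / 0.3462 = 49.36.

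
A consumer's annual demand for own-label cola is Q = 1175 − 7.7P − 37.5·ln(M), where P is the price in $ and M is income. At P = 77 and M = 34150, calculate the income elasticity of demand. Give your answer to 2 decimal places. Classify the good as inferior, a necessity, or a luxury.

At P = 77, M = 34150: Q = 190.656.
Holding P constant, ∂Q/∂M = -37.5/M = -0.0010981.
η_M = (∂Q/∂M)·(M/Q) = -0.0010981 × (34150/190.656) = -0.20.
Since η < 0, this is an inferior good.

-0.20 (inferior good)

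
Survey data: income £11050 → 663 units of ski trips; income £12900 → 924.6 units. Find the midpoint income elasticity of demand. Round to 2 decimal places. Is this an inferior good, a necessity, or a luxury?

2.13 (luxury)

ΔQ = 924.6 − 663 = 261.6; midpoint Q̄ = (663 + 924.6)/2 = 793.8.
ΔI = 12900 − 11050 = 1850; midpoint Ī = (11050 + 12900)/2 = 11975.
η = (ΔQ/Q̄) ÷ (ΔI/Ī) = (261.6/793.8) ÷ (1850/11975) = 2.13.
η > 1 ⇒ luxury.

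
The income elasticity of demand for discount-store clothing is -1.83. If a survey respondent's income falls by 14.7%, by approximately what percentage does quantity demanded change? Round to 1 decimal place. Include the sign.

%ΔQ ≈ η × %ΔI = -1.83 × (-14.7%) = 26.9%.

26.9%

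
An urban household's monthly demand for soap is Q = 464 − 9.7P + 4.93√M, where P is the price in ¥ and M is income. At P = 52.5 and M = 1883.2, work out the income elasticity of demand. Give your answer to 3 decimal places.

At P = 52.5, M = 1883.2: Q = 168.692.
Holding P constant, ∂Q/∂M = 4.93/(2√M) = 0.0568027.
η_M = (∂Q/∂M)·(M/Q) = 0.0568027 × (1883.2/168.692) = 0.634.

0.634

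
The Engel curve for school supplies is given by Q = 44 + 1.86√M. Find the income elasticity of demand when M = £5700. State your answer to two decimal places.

0.38

At M = 5700: Q = 184.427.
dQ/dM = 1.86/(2√M) = 0.0123182 at this income.
η = (dQ/dM)·(M/Q) = 0.0123182 × (5700/184.427) = 0.38.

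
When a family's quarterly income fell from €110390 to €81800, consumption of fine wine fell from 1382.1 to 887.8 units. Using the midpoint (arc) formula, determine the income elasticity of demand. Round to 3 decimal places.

ΔQ = 887.8 − 1382.1 = -494.3; midpoint Q̄ = (1382.1 + 887.8)/2 = 1134.95.
ΔI = 81800 − 110390 = -28590; midpoint Ī = (110390 + 81800)/2 = 96095.
η = (ΔQ/Q̄) ÷ (ΔI/Ī) = (-494.3/1134.95) ÷ (-28590/96095) = 1.464.

1.464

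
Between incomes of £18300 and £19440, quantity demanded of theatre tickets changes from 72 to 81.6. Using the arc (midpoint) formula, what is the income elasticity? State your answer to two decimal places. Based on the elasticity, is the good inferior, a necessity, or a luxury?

ΔQ = 81.6 − 72 = 9.6; midpoint Q̄ = (72 + 81.6)/2 = 76.8.
ΔI = 19440 − 18300 = 1140; midpoint Ī = (18300 + 19440)/2 = 18870.
η = (ΔQ/Q̄) ÷ (ΔI/Ī) = (9.6/76.8) ÷ (1140/18870) = 2.07.
η > 1 ⇒ luxury.

2.07 (luxury)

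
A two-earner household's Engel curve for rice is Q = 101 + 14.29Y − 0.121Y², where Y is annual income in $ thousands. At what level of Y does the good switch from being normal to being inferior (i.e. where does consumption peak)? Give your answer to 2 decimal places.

59.05

dQ/dY = 14.29 − 0.242Y.
The good is inferior where dQ/dY < 0. Setting dQ/dY = 0 gives Y = 14.29 / 0.242 = 59.05.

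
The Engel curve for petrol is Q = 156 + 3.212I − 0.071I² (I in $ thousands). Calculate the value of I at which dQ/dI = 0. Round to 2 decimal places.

dQ/dI = 3.212 − 0.142I.
The good is inferior where dQ/dI < 0. Setting dQ/dI = 0 gives I = 3.212 / 0.142 = 22.62.

22.62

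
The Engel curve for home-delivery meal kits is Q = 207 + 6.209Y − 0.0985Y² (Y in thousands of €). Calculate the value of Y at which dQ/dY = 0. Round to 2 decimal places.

dQ/dY = 6.209 − 0.197Y.
The good is inferior where dQ/dY < 0. Setting dQ/dY = 0 gives Y = 6.209 / 0.197 = 31.52.

31.52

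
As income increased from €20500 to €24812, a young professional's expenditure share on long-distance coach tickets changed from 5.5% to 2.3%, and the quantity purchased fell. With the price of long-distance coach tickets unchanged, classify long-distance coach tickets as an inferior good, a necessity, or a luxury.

inferior good

Quantity demanded falls as income rises, so η < 0.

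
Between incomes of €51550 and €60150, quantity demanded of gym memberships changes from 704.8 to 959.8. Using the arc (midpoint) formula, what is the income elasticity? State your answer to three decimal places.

ΔQ = 959.8 − 704.8 = 255; midpoint Q̄ = (704.8 + 959.8)/2 = 832.3.
ΔI = 60150 − 51550 = 8600; midpoint Ī = (51550 + 60150)/2 = 55850.
η = (ΔQ/Q̄) ÷ (ΔI/Ī) = (255/832.3) ÷ (8600/55850) = 1.990.

1.990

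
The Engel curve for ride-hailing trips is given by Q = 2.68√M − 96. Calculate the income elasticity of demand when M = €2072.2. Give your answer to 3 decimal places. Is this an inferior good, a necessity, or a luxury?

At M = 2072.2: Q = 25.997.
dQ/dM = 2.68/(2√M) = 0.0294367 at this income.
η = (dQ/dM)·(M/Q) = 0.0294367 × (2072.2/25.997) = 2.346.
Since η > 1, the good is a luxury.

2.346 (luxury)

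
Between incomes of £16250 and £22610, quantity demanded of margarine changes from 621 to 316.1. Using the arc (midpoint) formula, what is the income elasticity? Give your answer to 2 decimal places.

ΔQ = 316.1 − 621 = -304.9; midpoint Q̄ = (621 + 316.1)/2 = 468.55.
ΔI = 22610 − 16250 = 6360; midpoint Ī = (16250 + 22610)/2 = 19430.
η = (ΔQ/Q̄) ÷ (ΔI/Ī) = (-304.9/468.55) ÷ (6360/19430) = -1.99.

-1.99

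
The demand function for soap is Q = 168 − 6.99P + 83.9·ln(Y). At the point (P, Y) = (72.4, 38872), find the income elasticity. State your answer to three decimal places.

At P = 72.4, Y = 38872: Q = 548.582.
Holding P constant, ∂Q/∂Y = 83.9/Y = 0.00215837.
η_Y = (∂Q/∂Y)·(Y/Q) = 0.00215837 × (38872/548.582) = 0.153.

0.153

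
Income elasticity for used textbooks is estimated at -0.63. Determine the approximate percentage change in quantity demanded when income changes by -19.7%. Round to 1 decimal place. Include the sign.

12.4%

%ΔQ ≈ η × %ΔI = -0.63 × (-19.7%) = 12.4%.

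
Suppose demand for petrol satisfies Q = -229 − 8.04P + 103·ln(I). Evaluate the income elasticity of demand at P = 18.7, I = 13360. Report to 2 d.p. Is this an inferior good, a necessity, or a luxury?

At P = 18.7, I = 13360: Q = 599.154.
Holding P constant, ∂Q/∂I = 103/I = 0.00770958.
η_I = (∂Q/∂I)·(I/Q) = 0.00770958 × (13360/599.154) = 0.17.
Since 0 < η < 1, this is a necessity.

0.17 (necessity)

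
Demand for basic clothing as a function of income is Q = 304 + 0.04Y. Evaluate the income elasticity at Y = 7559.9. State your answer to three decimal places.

At Y = 7559.9: Q = 606.396.
dQ/dY = 0.04.
η = (dQ/dY)·(Y/Q) = 0.04 × (7559.9/606.396) = 0.499.

0.499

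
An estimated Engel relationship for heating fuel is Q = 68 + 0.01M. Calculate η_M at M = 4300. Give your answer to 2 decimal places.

At M = 4300: Q = 111.000.
dQ/dM = 0.01.
η = (dQ/dM)·(M/Q) = 0.01 × (4300/111.000) = 0.39.

0.39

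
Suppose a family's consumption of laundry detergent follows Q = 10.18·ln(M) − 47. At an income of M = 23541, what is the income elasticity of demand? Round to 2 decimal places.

At M = 23541: Q = 55.477.
dQ/dM = 10.18/M = 0.000432437 at this income.
η = (dQ/dM)·(M/Q) = 0.000432437 × (23541/55.477) = 0.18.

0.18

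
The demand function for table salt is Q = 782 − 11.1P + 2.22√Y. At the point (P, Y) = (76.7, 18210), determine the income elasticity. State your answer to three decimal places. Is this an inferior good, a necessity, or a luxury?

At P = 76.7, Y = 18210: Q = 230.207.
Holding P constant, ∂Q/∂Y = 2.22/(2√Y) = 0.00822561.
η_Y = (∂Q/∂Y)·(Y/Q) = 0.00822561 × (18210/230.207) = 0.651.
Since 0 < η < 1, this is a necessity.

0.651 (necessity)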